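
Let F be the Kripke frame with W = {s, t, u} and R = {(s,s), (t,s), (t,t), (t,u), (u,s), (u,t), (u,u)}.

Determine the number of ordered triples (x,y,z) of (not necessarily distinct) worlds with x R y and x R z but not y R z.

Enumerating: (t,s,t), (t,s,u), (u,s,t), (u,s,u).

4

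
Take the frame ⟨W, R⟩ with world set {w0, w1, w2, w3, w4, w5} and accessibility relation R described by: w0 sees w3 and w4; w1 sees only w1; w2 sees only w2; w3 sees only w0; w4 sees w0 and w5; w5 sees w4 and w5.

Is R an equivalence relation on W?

Reflexive: no — w0 is not related to itself.
Symmetric: yes — every pair in R has its reverse in R.
Transitive: no — w0 R w4 and w4 R w5, but not w0 R w5.
So R is not an equivalence relation.

No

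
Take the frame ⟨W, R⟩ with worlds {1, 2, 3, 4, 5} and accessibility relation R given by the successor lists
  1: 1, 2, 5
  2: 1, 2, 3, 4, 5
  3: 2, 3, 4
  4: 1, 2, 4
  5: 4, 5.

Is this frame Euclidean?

No

Euclidean: no — 1 R 5 and 1 R 2, but not 5 R 2.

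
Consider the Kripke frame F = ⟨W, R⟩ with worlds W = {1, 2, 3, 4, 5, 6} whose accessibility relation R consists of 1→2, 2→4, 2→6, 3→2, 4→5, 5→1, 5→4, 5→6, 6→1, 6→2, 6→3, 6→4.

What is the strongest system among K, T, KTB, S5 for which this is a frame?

K

Reflexive (axiom T): no — 1 is not related to itself.
Symmetric (axiom B): no — 1 R 2 but not 2 R 1.
Euclidean (axiom 5): no — 2 R 4 and 2 R 6, but not 4 R 6.
So F validates K; T would additionally require R to be reflexive. The strongest is K.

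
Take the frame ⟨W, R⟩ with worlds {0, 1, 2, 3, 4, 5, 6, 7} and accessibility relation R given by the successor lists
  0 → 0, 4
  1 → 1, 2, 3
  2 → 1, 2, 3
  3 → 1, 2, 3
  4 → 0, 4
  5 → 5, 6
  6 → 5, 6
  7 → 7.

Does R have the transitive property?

Transitive: yes — every two-step R-path is closed by a direct edge.

Yes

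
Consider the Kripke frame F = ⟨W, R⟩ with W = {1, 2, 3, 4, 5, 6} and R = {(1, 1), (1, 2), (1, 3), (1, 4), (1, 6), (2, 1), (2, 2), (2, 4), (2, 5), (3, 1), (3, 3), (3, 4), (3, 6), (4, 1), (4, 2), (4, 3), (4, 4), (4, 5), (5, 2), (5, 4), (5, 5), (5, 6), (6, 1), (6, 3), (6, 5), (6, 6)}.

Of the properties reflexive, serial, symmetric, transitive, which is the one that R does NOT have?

Reflexive: yes — every world is R-related to itself.
Serial: yes — every world has a successor (e.g. 1 R 1).
Symmetric: yes — every pair in R has its reverse in R.
Transitive: no — 1 R 2 and 2 R 5, but not 1 R 5.
Only transitive fails.

transitive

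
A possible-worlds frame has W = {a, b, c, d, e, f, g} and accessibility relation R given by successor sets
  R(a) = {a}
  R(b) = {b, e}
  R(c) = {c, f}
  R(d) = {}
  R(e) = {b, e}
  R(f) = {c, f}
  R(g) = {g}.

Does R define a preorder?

Reflexive: no — d is not related to itself.
Transitive: yes — every two-step R-path is closed by a direct edge.
So R is not a preorder.

No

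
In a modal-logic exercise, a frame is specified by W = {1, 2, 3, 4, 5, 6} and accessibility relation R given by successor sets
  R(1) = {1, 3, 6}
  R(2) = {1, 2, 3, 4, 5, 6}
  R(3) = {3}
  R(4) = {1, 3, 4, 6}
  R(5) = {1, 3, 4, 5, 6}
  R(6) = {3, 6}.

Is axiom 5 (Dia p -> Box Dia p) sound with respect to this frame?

Axiom 5 corresponds to the accessibility relation being Euclidean.
Euclidean: no — 1 R 3 and 1 R 6, but not 3 R 6.

No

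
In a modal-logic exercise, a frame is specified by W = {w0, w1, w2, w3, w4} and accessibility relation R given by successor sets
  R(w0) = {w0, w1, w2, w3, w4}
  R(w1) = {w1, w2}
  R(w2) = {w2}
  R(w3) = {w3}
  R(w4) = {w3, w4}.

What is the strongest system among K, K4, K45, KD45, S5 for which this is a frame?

K4

Transitive (axiom 4): yes — every two-step R-path is closed by a direct edge.
Euclidean (axiom 5): no — w0 R w1 and w0 R w3, but not w1 R w3.
Serial (axiom D): yes — every world has a successor (e.g. w0 R w0).
Reflexive (axiom T): yes — every world is R-related to itself.
So F validates K, K4; K45 would additionally require R to be Euclidean. The strongest is K4.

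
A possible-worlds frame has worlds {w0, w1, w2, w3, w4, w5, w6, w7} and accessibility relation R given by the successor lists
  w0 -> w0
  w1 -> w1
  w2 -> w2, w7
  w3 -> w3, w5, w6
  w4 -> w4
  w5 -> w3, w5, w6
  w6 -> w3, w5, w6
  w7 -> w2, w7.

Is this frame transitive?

Yes

Transitive: yes — every two-step R-path is closed by a direct edge.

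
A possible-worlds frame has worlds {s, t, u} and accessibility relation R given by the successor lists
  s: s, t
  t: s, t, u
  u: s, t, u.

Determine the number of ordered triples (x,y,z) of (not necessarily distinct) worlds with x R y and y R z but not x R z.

1

Enumerating: (s,t,u).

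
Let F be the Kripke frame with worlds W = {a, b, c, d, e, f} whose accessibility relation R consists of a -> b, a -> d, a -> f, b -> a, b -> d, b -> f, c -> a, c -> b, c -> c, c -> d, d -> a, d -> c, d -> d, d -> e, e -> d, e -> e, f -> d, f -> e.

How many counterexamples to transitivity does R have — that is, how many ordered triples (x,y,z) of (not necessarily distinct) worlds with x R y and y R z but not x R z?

19

Enumerating: (a,b,a), (a,d,a), (a,d,c), (a,d,e), (a,f,e), (b,a,b), (b,d,c), (b,d,e), (b,f,e), (c,a,f), (c,b,f), (c,d,e), … and 7 more.
Total: 19.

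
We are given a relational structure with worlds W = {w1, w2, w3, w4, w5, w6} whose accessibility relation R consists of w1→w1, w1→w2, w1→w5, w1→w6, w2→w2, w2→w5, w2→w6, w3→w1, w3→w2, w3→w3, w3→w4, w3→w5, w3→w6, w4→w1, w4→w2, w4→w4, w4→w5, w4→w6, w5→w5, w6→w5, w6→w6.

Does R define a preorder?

Reflexive: yes — every world is R-related to itself.
Transitive: yes — every two-step R-path is closed by a direct edge.
So R is a preorder.

Yes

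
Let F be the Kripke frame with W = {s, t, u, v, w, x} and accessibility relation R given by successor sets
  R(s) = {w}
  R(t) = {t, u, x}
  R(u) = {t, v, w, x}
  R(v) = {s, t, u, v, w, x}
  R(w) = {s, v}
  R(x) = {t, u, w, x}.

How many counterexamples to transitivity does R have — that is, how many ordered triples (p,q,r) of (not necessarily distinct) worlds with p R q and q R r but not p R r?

Enumerating: (s,w,s), (s,w,v), (t,u,v), (t,u,w), (t,x,w), (u,t,u), (u,v,s), (u,v,u), (u,w,s), (u,x,u), (w,s,w), (w,v,t), (w,v,u), (w,v,w), (w,v,x), (x,u,v), (x,w,s), (x,w,v).

18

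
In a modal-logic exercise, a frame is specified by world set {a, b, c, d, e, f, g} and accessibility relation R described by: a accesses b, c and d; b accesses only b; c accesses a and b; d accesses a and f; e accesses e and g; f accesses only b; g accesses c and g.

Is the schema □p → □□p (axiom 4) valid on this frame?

No

Axiom 4 corresponds to the accessibility relation being transitive.
Transitive: no — a R d and d R f, but not a R f.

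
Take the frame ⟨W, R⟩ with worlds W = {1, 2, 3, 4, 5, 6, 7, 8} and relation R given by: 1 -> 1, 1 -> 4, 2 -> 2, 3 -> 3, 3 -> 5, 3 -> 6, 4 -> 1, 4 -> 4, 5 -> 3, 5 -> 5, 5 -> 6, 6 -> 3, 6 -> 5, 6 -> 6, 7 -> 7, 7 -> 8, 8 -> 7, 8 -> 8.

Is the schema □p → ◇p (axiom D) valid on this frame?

Axiom D corresponds to the accessibility relation being serial.
Serial: yes — every world has a successor (e.g. 1 R 1).

Yes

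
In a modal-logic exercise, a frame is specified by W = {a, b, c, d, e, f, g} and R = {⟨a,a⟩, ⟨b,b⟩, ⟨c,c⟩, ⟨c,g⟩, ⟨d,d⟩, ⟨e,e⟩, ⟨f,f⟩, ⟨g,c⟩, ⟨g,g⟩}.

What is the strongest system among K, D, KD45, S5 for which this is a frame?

S5

Serial (axiom D): yes — every world has a successor (e.g. a R a).
Euclidean (axiom 5): yes — any two successors of a common world are R-related.
Transitive (axiom 4): yes — every two-step R-path is closed by a direct edge.
Reflexive (axiom T): yes — every world is R-related to itself.
So F validates K, D, KD45, S5. The strongest is S5.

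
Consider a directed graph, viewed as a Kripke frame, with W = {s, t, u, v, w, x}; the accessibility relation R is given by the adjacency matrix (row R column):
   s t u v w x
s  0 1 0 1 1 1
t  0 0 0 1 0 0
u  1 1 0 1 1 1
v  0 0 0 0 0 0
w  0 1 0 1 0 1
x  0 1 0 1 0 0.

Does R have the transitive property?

Transitive: yes — every two-step R-path is closed by a direct edge.

Yes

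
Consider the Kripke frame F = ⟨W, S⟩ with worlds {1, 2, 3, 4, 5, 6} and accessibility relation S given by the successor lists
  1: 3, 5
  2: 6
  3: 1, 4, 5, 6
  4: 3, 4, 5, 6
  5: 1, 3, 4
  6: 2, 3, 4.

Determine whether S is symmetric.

Yes

Symmetric: yes — every pair in S has its reverse in S.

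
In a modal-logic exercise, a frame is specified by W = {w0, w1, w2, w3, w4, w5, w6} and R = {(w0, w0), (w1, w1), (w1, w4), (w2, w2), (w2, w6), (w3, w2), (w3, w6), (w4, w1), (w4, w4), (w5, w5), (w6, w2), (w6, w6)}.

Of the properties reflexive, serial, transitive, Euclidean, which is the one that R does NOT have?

reflexive

Reflexive: no — w3 is not related to itself.
Serial: yes — every world has a successor (e.g. w0 R w0).
Transitive: yes — every two-step R-path is closed by a direct edge.
Euclidean: yes — any two successors of a common world are R-related.
Only reflexive fails.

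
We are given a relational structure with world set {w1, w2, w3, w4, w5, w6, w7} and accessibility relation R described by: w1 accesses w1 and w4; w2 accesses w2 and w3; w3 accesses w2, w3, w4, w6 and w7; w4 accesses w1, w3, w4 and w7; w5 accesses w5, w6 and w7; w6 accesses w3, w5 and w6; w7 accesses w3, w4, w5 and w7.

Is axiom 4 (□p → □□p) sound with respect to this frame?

No

The schema 4 characterises exactly the transitive frames.
Transitive: no — w1 R w4 and w4 R w3, but not w1 R w3.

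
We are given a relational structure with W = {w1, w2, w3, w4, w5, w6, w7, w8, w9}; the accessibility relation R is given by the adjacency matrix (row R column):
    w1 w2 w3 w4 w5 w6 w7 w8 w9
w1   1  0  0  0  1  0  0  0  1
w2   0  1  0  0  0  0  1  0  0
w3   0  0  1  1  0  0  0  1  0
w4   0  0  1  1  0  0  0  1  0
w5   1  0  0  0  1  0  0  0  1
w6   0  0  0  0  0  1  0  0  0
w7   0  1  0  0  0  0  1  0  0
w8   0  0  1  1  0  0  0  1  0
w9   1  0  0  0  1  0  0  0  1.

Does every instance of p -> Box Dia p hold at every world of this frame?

Axiom B corresponds to the accessibility relation being symmetric.
Symmetric: yes — every pair in R has its reverse in R.

Yes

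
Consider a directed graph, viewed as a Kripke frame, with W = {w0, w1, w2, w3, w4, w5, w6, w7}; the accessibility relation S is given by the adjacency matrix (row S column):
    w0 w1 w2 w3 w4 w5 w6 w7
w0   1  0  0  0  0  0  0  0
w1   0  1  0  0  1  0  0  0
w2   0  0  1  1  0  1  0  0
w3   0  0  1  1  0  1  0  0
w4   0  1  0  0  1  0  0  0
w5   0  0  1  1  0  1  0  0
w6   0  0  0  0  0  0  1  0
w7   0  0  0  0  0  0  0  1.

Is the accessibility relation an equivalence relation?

Yes

Reflexive: yes — every world is S-related to itself.
Symmetric: yes — every pair in S has its reverse in S.
Transitive: yes — every two-step S-path is closed by a direct edge.
So S is an equivalence relation.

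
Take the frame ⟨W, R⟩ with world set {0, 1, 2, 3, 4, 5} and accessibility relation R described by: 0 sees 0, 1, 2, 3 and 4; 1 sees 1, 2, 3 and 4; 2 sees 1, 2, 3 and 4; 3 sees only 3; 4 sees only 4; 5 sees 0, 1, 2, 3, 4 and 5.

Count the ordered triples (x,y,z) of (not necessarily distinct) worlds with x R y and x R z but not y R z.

Enumerating: (0,1,0), (0,2,0), (0,3,0), (0,3,1), (0,3,2), (0,3,4), (0,4,0), (0,4,1), (0,4,2), (0,4,3), (1,3,1), (1,3,2), … and 25 more.
Total: 37.

37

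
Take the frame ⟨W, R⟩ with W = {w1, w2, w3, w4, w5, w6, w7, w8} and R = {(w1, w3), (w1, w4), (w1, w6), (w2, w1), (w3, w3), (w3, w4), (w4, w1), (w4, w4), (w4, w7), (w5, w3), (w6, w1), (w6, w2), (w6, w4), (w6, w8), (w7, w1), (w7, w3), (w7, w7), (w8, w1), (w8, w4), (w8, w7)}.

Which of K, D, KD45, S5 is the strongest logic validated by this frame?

D

Serial (axiom D): yes — every world has a successor (e.g. w1 R w3).
Euclidean (axiom 5): no — w1 R w3 and w1 R w6, but not w3 R w6.
Transitive (axiom 4): no — w1 R w4 and w4 R w7, but not w1 R w7.
Reflexive (axiom T): no — w1 is not related to itself.
So F validates K, D; KD45 would additionally require R to be Euclidean and transitive. The strongest is D.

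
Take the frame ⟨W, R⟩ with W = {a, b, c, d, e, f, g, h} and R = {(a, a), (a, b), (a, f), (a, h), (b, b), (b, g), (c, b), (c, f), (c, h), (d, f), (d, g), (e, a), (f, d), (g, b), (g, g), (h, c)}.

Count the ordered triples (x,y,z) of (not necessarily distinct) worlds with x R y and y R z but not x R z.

16

Enumerating: (a,b,g), (a,f,d), (a,h,c), (c,b,g), (c,f,d), (c,h,c), (d,f,d), (d,g,b), (e,a,b), (e,a,f), (e,a,h), (f,d,f), (f,d,g), (h,c,b), (h,c,f), (h,c,h).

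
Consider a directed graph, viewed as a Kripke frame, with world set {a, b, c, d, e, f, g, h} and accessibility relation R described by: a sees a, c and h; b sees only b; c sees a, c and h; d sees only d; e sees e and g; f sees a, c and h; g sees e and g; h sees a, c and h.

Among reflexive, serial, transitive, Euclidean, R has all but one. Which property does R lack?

Reflexive: no — f is not related to itself.
Serial: yes — every world has a successor (e.g. a R a).
Transitive: yes — every two-step R-path is closed by a direct edge.
Euclidean: yes — any two successors of a common world are R-related.
Only reflexive fails.

reflexive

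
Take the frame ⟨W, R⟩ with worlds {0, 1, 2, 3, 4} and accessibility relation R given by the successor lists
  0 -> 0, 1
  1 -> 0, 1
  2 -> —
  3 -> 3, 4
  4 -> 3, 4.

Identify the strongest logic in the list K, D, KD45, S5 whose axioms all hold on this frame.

K

Serial (axiom D): no — 2 has no R-successor.
Euclidean (axiom 5): yes — any two successors of a common world are R-related.
Transitive (axiom 4): yes — every two-step R-path is closed by a direct edge.
Reflexive (axiom T): no — 2 is not related to itself.
So F validates K; D would additionally require R to be serial. The strongest is K.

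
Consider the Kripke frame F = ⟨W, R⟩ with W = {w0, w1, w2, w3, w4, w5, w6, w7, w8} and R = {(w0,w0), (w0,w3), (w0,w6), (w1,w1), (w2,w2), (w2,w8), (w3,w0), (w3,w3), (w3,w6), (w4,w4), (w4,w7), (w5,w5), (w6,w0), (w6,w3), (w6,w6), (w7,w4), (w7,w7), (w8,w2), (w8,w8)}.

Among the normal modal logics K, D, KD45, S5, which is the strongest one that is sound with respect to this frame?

Serial (axiom D): yes — every world has a successor (e.g. w0 R w0).
Euclidean (axiom 5): yes — any two successors of a common world are R-related.
Transitive (axiom 4): yes — every two-step R-path is closed by a direct edge.
Reflexive (axiom T): yes — every world is R-related to itself.
So F validates K, D, KD45, S5. The strongest is S5.

S5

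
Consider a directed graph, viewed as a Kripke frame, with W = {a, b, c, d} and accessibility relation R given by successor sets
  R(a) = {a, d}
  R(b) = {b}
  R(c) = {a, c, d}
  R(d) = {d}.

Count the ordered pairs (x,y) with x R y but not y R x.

3

Enumerating: (a,d), (c,a), (c,d).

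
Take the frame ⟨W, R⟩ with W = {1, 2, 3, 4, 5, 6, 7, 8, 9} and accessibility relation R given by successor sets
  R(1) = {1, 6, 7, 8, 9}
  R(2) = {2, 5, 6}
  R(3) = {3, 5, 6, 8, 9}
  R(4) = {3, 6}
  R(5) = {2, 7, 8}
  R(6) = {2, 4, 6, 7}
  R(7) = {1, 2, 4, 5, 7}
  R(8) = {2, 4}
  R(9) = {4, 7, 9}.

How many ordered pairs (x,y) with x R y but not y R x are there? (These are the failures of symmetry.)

16

Enumerating: (1,6), (1,8), (1,9), (3,5), (3,6), (3,8), (3,9), (4,3), (5,8), (6,7), (7,2), (7,4), (8,2), (8,4), (9,4), (9,7).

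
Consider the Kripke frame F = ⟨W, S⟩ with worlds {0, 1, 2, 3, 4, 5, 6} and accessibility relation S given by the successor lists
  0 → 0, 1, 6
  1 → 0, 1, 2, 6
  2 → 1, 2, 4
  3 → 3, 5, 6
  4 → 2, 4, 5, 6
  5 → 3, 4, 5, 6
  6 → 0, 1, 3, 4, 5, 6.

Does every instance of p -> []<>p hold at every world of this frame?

Yes

Axiom B corresponds to the accessibility relation being symmetric.
Symmetric: yes — every pair in S has its reverse in S.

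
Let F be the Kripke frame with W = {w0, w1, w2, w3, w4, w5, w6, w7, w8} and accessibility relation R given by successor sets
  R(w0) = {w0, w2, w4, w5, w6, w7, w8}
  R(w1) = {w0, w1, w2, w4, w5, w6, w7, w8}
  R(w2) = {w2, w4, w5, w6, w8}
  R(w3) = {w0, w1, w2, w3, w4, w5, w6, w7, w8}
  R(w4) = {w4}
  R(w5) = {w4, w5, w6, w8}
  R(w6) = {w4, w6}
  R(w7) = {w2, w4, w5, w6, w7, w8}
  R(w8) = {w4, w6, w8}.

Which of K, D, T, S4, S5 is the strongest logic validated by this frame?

S4

Serial (axiom D): yes — every world has a successor (e.g. w0 R w0).
Reflexive (axiom T): yes — every world is R-related to itself.
Transitive (axiom 4): yes — every two-step R-path is closed by a direct edge.
Euclidean (axiom 5): no — w0 R w2 and w0 R w7, but not w2 R w7.
So F validates K, D, T, S4; S5 would additionally require R to be Euclidean. The strongest is S4.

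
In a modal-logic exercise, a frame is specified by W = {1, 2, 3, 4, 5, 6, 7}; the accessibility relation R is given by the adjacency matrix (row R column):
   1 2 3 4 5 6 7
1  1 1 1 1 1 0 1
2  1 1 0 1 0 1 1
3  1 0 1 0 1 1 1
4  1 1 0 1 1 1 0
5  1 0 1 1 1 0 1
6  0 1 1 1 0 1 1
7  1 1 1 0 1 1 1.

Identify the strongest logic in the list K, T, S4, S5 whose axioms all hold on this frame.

T

Reflexive (axiom T): yes — every world is R-related to itself.
Transitive (axiom 4): no — 1 R 2 and 2 R 6, but not 1 R 6.
Euclidean (axiom 5): no — 1 R 2 and 1 R 3, but not 2 R 3.
So F validates K, T; S4 would additionally require R to be transitive. The strongest is T.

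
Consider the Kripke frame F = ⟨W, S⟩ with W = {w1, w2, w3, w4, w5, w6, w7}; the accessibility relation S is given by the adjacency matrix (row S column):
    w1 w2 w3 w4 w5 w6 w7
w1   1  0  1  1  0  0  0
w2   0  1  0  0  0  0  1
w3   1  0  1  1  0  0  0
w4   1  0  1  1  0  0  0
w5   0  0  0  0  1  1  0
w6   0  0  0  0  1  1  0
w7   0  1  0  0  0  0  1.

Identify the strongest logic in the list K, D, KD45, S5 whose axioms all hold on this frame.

S5

Serial (axiom D): yes — every world has a successor (e.g. w1 S w1).
Euclidean (axiom 5): yes — any two successors of a common world are S-related.
Transitive (axiom 4): yes — every two-step S-path is closed by a direct edge.
Reflexive (axiom T): yes — every world is S-related to itself.
So F validates K, D, KD45, S5. The strongest is S5.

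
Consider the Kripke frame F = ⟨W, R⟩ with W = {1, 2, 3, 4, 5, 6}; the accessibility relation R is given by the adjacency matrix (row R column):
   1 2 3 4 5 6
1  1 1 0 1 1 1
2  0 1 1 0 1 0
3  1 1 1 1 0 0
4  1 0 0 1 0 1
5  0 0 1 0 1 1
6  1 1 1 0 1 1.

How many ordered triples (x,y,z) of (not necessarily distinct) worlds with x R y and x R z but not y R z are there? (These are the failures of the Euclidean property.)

26

Enumerating: (1,2,1), (1,2,4), (1,2,6), (1,4,2), (1,4,5), (1,5,1), (1,5,2), (1,5,4), (1,6,4), (2,3,5), (2,5,2), (3,1,3), … and 14 more.
Total: 26.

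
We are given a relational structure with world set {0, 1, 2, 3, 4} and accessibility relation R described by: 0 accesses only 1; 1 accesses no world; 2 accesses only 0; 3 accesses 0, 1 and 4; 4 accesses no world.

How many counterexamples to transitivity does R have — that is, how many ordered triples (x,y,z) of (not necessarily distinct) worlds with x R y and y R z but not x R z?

Enumerating: (2,0,1).

1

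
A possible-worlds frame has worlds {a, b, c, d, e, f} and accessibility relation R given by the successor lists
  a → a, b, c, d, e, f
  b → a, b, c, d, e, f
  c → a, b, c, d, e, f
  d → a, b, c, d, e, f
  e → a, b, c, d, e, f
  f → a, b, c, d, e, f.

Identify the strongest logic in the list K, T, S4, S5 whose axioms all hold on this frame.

S5

Reflexive (axiom T): yes — every world is R-related to itself.
Transitive (axiom 4): yes — every two-step R-path is closed by a direct edge.
Euclidean (axiom 5): yes — any two successors of a common world are R-related.
So F validates K, T, S4, S5. The strongest is S5.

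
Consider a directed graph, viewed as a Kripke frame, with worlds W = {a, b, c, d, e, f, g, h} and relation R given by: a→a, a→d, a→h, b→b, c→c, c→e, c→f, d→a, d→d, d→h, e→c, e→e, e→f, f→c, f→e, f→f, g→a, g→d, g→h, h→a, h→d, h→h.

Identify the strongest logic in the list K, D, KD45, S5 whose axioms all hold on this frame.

KD45

Serial (axiom D): yes — every world has a successor (e.g. a R a).
Euclidean (axiom 5): yes — any two successors of a common world are R-related.
Transitive (axiom 4): yes — every two-step R-path is closed by a direct edge.
Reflexive (axiom T): no — g is not related to itself.
So F validates K, D, KD45; S5 would additionally require R to be reflexive. The strongest is KD45.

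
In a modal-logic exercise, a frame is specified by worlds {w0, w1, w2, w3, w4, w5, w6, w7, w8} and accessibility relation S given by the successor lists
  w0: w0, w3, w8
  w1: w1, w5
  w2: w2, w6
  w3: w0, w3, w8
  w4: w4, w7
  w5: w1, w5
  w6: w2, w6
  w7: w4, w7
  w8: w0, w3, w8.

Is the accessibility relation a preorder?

Yes

Reflexive: yes — every world is S-related to itself.
Transitive: yes — every two-step S-path is closed by a direct edge.
So S is a preorder.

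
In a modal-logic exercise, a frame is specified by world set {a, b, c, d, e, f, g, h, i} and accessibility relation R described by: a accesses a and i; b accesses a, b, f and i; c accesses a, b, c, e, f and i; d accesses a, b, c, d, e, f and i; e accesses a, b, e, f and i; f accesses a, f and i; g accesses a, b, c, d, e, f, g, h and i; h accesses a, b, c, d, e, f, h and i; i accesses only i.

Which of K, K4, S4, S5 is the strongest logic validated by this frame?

Transitive (axiom 4): yes — every two-step R-path is closed by a direct edge.
Reflexive (axiom T): yes — every world is R-related to itself.
Euclidean (axiom 5): no — b R a and b R f, but not a R f.
So F validates K, K4, S4; S5 would additionally require R to be Euclidean. The strongest is S4.

S4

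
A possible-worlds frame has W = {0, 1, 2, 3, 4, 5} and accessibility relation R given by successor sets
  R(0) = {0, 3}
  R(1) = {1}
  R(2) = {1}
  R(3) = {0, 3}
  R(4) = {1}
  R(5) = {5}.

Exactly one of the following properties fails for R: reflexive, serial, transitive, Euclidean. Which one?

Reflexive: no — 2 is not related to itself.
Serial: yes — every world has a successor (e.g. 0 R 0).
Transitive: yes — every two-step R-path is closed by a direct edge.
Euclidean: yes — any two successors of a common world are R-related.
Only reflexive fails.

reflexive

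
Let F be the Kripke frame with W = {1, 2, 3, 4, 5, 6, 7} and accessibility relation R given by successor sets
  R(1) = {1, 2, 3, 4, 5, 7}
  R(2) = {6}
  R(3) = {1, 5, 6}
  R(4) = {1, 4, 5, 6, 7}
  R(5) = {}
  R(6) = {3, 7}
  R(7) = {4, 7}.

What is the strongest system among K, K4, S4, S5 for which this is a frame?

Transitive (axiom 4): no — 1 R 2 and 2 R 6, but not 1 R 6.
Reflexive (axiom T): no — 2 is not related to itself.
Euclidean (axiom 5): no — 1 R 2 and 1 R 3, but not 2 R 3.
So F validates K; K4 would additionally require R to be transitive. The strongest is K.

K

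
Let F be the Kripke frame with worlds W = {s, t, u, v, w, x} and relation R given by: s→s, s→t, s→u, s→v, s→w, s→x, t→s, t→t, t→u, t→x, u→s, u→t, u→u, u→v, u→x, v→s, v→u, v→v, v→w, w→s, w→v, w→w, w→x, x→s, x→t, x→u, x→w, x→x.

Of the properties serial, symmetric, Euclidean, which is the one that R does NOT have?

Euclidean

Serial: yes — every world has a successor (e.g. s R s).
Symmetric: yes — every pair in R has its reverse in R.
Euclidean: no — s R t and s R v, but not t R v.
Only Euclidean fails.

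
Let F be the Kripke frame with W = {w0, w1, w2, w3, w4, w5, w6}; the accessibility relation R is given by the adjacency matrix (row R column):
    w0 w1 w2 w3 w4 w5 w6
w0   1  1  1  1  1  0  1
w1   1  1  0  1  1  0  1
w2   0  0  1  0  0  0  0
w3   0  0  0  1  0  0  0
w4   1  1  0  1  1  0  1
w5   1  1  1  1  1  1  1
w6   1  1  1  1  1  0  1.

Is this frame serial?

Serial: yes — every world has a successor (e.g. w0 R w0).

Yes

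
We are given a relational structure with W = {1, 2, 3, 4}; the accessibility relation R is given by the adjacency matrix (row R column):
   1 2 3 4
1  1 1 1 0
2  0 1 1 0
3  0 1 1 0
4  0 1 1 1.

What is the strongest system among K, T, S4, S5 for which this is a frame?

Reflexive (axiom T): yes — every world is R-related to itself.
Transitive (axiom 4): yes — every two-step R-path is closed by a direct edge.
Euclidean (axiom 5): no — 1 R 2 and 1 R 1, but not 2 R 1.
So F validates K, T, S4; S5 would additionally require R to be Euclidean. The strongest is S4.

S4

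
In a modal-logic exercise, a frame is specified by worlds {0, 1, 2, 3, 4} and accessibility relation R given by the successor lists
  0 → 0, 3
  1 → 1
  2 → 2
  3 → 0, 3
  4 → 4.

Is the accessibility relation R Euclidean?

Euclidean: yes — any two successors of a common world are R-related.

Yes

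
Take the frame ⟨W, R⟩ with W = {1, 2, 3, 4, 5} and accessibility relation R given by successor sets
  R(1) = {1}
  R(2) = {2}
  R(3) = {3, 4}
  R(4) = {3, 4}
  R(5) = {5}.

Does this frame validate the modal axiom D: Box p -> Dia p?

By correspondence theory, D is valid on a frame iff R is serial.
Serial: yes — every world has a successor (e.g. 1 R 1).

Yes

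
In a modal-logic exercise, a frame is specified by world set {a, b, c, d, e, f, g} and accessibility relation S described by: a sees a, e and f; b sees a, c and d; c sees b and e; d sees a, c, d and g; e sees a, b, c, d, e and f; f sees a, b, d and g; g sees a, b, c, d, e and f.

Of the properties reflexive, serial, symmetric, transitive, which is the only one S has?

serial

Reflexive: no — b is not related to itself.
Serial: yes — every world has a successor (e.g. a S a).
Symmetric: no — b S a but not a S b.
Transitive: no — a S e and e S b, but not a S b.
Only serial holds.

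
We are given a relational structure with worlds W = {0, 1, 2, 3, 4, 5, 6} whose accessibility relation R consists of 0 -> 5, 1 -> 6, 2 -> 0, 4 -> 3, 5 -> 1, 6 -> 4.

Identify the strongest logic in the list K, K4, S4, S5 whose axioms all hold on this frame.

K

Transitive (axiom 4): no — 0 R 5 and 5 R 1, but not 0 R 1.
Reflexive (axiom T): no — 0 is not related to itself.
Euclidean (axiom 5): no — 0 R 5 and 0 R 5, but not 5 R 5.
So F validates K; K4 would additionally require R to be transitive. The strongest is K.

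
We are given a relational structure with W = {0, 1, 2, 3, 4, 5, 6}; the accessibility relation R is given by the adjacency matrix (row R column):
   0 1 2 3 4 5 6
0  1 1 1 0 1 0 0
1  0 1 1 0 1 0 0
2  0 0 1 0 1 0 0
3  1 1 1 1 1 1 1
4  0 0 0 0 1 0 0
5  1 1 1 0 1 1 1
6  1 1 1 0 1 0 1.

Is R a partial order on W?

Yes

Reflexive: yes — every world is R-related to itself.
Transitive: yes — every two-step R-path is closed by a direct edge.
Antisymmetric: yes — no distinct pair is related both ways.
So R is a partial order.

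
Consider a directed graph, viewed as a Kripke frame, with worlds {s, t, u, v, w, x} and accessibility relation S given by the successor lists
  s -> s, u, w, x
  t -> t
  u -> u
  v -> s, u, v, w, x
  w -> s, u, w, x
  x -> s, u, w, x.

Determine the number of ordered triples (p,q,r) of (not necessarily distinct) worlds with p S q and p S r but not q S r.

Enumerating: (s,u,s), (s,u,w), (s,u,x), (v,s,v), (v,u,s), (v,u,v), (v,u,w), (v,u,x), (v,w,v), (v,x,v), (w,u,s), (w,u,w), (w,u,x), (x,u,s), (x,u,w), (x,u,x).

16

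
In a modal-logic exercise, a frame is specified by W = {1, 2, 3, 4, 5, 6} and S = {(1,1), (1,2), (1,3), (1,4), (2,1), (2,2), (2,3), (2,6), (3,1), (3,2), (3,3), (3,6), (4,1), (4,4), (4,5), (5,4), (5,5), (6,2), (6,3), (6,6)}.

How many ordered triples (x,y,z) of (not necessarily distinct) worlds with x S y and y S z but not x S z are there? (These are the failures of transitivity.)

Enumerating: (1,2,6), (1,3,6), (1,4,5), (2,1,4), (3,1,4), (4,1,2), (4,1,3), (5,4,1), (6,2,1), (6,3,1).

10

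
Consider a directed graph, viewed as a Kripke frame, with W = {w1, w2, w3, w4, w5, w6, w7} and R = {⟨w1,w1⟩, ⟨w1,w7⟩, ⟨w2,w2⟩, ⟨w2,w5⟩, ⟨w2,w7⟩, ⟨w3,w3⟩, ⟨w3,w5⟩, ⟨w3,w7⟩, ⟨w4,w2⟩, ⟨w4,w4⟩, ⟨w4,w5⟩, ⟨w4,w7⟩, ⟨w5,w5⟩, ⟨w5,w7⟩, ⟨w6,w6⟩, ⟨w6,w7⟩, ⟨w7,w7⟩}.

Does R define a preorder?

Yes

Reflexive: yes — every world is R-related to itself.
Transitive: yes — every two-step R-path is closed by a direct edge.
So R is a preorder.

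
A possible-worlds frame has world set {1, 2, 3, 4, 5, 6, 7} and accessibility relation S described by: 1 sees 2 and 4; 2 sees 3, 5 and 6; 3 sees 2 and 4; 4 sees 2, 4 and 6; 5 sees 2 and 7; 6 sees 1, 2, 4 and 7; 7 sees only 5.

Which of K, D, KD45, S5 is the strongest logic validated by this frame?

Serial (axiom D): yes — every world has a successor (e.g. 1 S 2).
Euclidean (axiom 5): no — 1 S 2 and 1 S 4, but not 2 S 4.
Transitive (axiom 4): no — 1 S 2 and 2 S 3, but not 1 S 3.
Reflexive (axiom T): no — 1 is not related to itself.
So F validates K, D; KD45 would additionally require S to be Euclidean and transitive. The strongest is D.

D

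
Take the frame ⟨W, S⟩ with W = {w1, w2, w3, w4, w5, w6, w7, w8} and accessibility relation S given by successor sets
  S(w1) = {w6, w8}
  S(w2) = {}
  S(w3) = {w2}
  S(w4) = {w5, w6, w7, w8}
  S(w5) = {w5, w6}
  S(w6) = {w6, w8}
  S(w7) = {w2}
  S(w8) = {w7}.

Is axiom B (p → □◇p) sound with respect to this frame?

By correspondence theory, B is valid on a frame iff S is symmetric.
Symmetric: no — w1 S w6 but not w6 S w1.

No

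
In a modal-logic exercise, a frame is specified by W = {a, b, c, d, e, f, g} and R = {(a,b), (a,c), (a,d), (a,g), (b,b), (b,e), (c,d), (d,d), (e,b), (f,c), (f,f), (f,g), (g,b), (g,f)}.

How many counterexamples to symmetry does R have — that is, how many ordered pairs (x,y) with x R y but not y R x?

Enumerating: (a,b), (a,c), (a,d), (a,g), (c,d), (f,c), (g,b).

7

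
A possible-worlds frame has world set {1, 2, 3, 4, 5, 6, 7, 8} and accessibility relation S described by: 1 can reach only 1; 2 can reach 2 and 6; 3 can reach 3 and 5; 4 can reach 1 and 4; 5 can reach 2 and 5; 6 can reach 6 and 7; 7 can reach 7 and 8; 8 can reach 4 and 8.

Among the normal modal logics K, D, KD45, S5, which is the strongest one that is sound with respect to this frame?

Serial (axiom D): yes — every world has a successor (e.g. 1 S 1).
Euclidean (axiom 5): no — 2 S 6 and 2 S 2, but not 6 S 2.
Transitive (axiom 4): no — 2 S 6 and 6 S 7, but not 2 S 7.
Reflexive (axiom T): yes — every world is S-related to itself.
So F validates K, D; KD45 would additionally require S to be Euclidean and transitive. The strongest is D.

D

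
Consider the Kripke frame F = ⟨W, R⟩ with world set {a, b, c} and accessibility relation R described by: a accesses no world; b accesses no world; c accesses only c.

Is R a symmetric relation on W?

Symmetric: yes — every pair in R has its reverse in R.

Yes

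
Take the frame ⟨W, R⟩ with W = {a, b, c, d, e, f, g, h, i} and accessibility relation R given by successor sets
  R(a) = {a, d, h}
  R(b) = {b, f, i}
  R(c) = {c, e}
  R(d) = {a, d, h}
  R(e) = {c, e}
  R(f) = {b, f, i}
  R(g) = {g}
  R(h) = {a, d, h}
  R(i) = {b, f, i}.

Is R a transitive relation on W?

Transitive: yes — every two-step R-path is closed by a direct edge.

Yes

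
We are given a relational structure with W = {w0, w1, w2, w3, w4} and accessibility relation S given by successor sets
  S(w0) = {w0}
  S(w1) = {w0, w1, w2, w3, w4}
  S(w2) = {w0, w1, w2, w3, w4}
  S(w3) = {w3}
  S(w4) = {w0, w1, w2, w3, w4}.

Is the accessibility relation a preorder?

Yes

Reflexive: yes — every world is S-related to itself.
Transitive: yes — every two-step S-path is closed by a direct edge.
So S is a preorder.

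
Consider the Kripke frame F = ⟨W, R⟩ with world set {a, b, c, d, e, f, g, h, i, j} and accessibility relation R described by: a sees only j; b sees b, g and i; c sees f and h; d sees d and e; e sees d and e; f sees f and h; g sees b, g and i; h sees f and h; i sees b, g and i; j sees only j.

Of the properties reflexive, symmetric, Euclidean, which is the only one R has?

Euclidean

Reflexive: no — a is not related to itself.
Symmetric: no — a R j but not j R a.
Euclidean: yes — any two successors of a common world are R-related.
Only Euclidean holds.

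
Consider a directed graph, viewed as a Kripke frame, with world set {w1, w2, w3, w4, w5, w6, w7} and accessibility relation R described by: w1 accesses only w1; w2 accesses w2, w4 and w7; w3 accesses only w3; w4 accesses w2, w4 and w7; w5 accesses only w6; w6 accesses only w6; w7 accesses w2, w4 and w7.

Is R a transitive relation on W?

Transitive: yes — every two-step R-path is closed by a direct edge.

Yes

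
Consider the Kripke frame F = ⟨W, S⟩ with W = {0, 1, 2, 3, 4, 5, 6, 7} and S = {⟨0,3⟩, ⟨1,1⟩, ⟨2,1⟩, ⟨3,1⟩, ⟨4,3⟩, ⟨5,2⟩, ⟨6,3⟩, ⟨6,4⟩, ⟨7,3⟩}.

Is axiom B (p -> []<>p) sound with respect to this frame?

No

By correspondence theory, B is valid on a frame iff S is symmetric.
Symmetric: no — 0 S 3 but not 3 S 0.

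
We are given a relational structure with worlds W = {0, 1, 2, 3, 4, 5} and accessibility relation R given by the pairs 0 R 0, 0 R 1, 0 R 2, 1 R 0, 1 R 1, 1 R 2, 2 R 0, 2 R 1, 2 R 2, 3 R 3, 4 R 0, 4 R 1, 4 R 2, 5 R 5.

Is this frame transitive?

Transitive: yes — every two-step R-path is closed by a direct edge.

Yes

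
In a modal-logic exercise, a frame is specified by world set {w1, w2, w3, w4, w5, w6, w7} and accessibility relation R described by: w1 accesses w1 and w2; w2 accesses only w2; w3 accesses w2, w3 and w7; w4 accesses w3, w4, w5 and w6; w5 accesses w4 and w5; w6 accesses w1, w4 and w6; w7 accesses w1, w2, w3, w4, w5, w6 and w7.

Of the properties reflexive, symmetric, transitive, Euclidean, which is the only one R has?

reflexive

Reflexive: yes — every world is R-related to itself.
Symmetric: no — w1 R w2 but not w2 R w1.
Transitive: no — w3 R w7 and w7 R w1, but not w3 R w1.
Euclidean: no — w3 R w2 and w3 R w7, but not w2 R w7.
Only reflexive holds.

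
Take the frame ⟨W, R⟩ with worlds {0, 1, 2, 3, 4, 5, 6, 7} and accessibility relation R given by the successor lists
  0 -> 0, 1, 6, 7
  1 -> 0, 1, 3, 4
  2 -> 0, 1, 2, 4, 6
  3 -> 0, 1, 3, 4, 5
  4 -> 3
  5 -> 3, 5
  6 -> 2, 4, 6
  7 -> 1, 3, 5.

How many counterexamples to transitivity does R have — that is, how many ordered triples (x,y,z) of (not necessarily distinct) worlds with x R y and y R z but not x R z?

28

Enumerating: (0,1,3), (0,1,4), (0,6,2), (0,6,4), (0,7,3), (0,7,5), (1,0,6), (1,0,7), (1,3,5), (2,0,7), (2,1,3), (2,4,3), … and 16 more.
Total: 28.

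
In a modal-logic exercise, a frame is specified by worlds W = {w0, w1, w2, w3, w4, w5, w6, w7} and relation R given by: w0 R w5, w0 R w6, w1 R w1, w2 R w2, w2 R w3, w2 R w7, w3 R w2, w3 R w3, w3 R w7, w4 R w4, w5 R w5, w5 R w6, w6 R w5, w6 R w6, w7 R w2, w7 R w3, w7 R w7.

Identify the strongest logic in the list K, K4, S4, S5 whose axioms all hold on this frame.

Transitive (axiom 4): yes — every two-step R-path is closed by a direct edge.
Reflexive (axiom T): no — w0 is not related to itself.
Euclidean (axiom 5): yes — any two successors of a common world are R-related.
So F validates K, K4; S4 would additionally require R to be reflexive. The strongest is K4.

K4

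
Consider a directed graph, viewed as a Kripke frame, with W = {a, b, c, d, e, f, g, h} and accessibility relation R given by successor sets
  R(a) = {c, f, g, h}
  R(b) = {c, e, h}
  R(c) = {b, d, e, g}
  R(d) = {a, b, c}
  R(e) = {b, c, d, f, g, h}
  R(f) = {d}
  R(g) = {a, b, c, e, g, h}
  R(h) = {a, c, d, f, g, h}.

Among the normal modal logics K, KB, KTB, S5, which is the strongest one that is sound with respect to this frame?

K

Symmetric (axiom B): no — a R c but not c R a.
Reflexive (axiom T): no — a is not related to itself.
Euclidean (axiom 5): no — a R c and a R f, but not c R f.
So F validates K; KB would additionally require R to be symmetric. The strongest is K.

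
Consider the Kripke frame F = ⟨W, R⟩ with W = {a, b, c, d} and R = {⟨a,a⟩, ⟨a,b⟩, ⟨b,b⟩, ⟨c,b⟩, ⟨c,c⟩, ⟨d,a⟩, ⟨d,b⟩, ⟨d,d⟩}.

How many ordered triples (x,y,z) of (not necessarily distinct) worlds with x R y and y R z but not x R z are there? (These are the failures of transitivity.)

0

R is transitive; there are no such tuples.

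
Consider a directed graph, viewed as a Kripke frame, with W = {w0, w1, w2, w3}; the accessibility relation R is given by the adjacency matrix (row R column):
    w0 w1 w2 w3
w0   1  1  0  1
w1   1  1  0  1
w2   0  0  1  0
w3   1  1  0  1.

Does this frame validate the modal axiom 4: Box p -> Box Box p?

The schema 4 characterises exactly the transitive frames.
Transitive: yes — every two-step R-path is closed by a direct edge.

Yes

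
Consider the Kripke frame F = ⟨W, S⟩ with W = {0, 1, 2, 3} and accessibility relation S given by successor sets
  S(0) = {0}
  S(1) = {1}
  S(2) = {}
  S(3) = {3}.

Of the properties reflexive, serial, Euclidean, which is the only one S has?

Reflexive: no — 2 is not related to itself.
Serial: no — 2 has no S-successor.
Euclidean: yes — any two successors of a common world are S-related.
Only Euclidean holds.

Euclidean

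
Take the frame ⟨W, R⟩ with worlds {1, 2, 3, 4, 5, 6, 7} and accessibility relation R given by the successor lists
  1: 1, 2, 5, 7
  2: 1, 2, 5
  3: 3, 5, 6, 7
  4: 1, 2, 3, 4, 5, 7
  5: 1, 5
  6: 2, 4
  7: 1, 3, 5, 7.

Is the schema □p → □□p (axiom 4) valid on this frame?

No

The schema 4 characterises exactly the transitive frames.
Transitive: no — 1 R 7 and 7 R 3, but not 1 R 3.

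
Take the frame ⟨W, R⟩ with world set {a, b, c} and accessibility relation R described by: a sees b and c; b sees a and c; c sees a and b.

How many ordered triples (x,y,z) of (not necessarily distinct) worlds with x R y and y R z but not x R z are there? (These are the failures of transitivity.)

Enumerating: (a,b,a), (a,c,a), (b,a,b), (b,c,b), (c,a,c), (c,b,c).

6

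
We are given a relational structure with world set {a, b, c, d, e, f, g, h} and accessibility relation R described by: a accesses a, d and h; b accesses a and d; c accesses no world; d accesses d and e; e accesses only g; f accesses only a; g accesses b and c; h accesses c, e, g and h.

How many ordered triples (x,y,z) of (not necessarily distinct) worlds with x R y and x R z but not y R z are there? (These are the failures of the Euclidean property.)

22

Enumerating: (a,d,a), (a,d,h), (a,h,a), (a,h,d), (b,d,a), (d,e,d), (d,e,e), (e,g,g), (g,b,b), (g,b,c), (g,c,b), (g,c,c), … and 10 more.
Total: 22.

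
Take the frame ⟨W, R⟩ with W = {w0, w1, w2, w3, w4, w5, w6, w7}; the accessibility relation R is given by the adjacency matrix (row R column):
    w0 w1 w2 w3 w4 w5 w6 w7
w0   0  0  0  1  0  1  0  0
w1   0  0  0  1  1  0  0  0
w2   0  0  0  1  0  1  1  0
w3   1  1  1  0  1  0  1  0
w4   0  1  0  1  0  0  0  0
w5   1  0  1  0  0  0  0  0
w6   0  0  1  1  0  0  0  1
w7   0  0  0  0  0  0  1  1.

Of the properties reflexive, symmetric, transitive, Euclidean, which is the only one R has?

Reflexive: no — w0 is not related to itself.
Symmetric: yes — every pair in R has its reverse in R.
Transitive: no — w0 R w3 and w3 R w1, but not w0 R w1.
Euclidean: no — w0 R w3 and w0 R w5, but not w3 R w5.
Only symmetric holds.

symmetric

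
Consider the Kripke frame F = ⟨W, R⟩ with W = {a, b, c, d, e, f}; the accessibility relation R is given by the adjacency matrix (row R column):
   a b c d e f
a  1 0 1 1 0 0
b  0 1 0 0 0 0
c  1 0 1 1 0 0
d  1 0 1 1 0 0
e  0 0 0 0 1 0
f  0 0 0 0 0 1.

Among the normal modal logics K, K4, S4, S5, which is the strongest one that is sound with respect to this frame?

Transitive (axiom 4): yes — every two-step R-path is closed by a direct edge.
Reflexive (axiom T): yes — every world is R-related to itself.
Euclidean (axiom 5): yes — any two successors of a common world are R-related.
So F validates K, K4, S4, S5. The strongest is S5.

S5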